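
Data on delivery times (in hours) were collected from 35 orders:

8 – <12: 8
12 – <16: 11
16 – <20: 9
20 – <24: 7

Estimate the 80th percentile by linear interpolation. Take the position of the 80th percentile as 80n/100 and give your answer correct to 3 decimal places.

20.000

Cumulative frequencies: 8, 19, 28, 35
n = 35; position = 80n/100 = 28.
This falls in the class 16 – <20: L = 16, F = 19, f = 9, h = 4.
80th percentile ≈ 16 + ((28 − 19) / 9) × 4 = 20.0000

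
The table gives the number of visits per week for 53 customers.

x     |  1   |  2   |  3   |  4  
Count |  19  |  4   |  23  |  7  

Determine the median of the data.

3

Cumulative frequencies: 19, 23, 46, 53
n = 53, so the median is the value in position (n+1)/2 = 27.
Position 27 falls at value 3.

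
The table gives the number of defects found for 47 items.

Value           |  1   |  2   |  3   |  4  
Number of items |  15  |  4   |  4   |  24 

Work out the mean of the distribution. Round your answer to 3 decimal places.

2.787

Values: 1, 2, 3, 4
Σfx = 15×1 + 4×2 + 4×3 + 24×4 = 131
n = Σf = 47
Mean = 131 / 47 = 2.7872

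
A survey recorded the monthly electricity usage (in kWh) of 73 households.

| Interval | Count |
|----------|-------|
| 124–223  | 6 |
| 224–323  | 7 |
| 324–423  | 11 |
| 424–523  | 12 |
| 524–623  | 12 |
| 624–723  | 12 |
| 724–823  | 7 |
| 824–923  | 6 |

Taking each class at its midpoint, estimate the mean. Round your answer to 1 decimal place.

Midpoints: 173.5, 273.5, 373.5, 473.5, 573.5, 673.5, 773.5, 873.5
Σfm = 6×173.5 + 7×273.5 + 11×373.5 + 12×473.5 + 12×573.5 + 12×673.5 + 7×773.5 + 6×873.5 = 38365.5
n = Σf = 73
Mean = 38365.5 / 73 = 525.5548

525.6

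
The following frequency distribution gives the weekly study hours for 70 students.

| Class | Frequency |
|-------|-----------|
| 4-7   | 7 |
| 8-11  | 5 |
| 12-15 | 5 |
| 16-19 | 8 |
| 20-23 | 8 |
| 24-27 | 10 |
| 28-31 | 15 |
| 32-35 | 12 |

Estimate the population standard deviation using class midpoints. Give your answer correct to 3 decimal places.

Midpoints: 5.5, 9.5, 13.5, 17.5, 21.5, 25.5, 29.5, 33.5
n = 70, Σfm = 1565, mean = 22.3571
Σfm² = 40745.5
Σf(m − x̄)² = Σfm² − (Σfm)²/n = 40745.5 − 1565²/70 = 5756.5714
Population variance = 5756.5714 / 70 = 82.2367
Standard deviation = √82.2367 = 9.0684

9.068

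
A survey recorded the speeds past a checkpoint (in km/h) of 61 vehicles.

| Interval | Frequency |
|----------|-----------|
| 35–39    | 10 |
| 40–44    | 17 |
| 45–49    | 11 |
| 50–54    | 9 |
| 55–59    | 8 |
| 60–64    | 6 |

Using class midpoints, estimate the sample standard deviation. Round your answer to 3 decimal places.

Midpoints: 37, 42, 47, 52, 57, 62
n = 61, Σfm = 2897, mean = 47.4918
Σfm² = 141369
Σf(m − x̄)² = Σfm² − (Σfm)²/n = 141369 − 2897²/61 = 3785.2459
Sample variance = 3785.2459 / 60 = 63.0874
Standard deviation = √63.0874 = 7.9428

7.943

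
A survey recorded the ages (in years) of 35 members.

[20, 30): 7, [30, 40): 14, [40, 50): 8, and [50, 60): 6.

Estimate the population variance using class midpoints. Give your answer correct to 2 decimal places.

97.63

Midpoints: 25, 35, 45, 55
n = 35, Σfm = 1355, mean = 38.7143
Σfm² = 55875
Σf(m − x̄)² = Σfm² − (Σfm)²/n = 55875 − 1355²/35 = 3417.1429
Population variance = 3417.1429 / 35 = 97.6327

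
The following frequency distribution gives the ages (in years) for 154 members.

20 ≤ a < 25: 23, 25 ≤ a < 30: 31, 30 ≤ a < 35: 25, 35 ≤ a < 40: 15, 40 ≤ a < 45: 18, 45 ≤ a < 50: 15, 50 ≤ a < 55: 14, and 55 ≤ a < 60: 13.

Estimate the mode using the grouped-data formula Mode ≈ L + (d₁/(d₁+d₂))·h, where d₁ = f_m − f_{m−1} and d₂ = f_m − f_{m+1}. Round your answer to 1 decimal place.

27.9

Modal class: 25 ≤ a < 30 (highest frequency 31).
d₁ = 31 − 23 = 8, d₂ = 31 − 25 = 6
Mode ≈ 25 + (8/(8+6)) × 5 = 25 + 2.8571 = 27.8571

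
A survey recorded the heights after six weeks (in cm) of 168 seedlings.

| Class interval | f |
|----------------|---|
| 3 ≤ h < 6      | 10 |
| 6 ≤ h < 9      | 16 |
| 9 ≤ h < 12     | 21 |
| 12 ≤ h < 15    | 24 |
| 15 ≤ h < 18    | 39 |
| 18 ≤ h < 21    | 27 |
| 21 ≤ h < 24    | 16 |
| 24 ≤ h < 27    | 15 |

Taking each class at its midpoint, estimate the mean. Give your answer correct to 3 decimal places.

Midpoints: 4.5, 7.5, 10.5, 13.5, 16.5, 19.5, 22.5, 25.5
Σfm = 10×4.5 + 16×7.5 + 21×10.5 + 24×13.5 + 39×16.5 + 27×19.5 + 16×22.5 + 15×25.5 = 2622
n = Σf = 168
Mean = 2622 / 168 = 15.6071

15.607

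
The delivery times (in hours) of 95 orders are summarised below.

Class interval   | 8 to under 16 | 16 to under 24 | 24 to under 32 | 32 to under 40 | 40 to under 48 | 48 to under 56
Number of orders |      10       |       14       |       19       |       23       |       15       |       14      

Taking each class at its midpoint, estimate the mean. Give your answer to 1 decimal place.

33.1

Midpoints: 12, 20, 28, 36, 44, 52
Σfm = 10×12 + 14×20 + 19×28 + 23×36 + 15×44 + 14×52 = 3148
n = Σf = 95
Mean = 3148 / 95 = 33.1368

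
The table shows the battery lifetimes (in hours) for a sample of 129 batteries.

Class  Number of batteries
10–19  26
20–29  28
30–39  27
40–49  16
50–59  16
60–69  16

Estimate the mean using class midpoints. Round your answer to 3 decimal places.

35.740

Midpoints: 14.5, 24.5, 34.5, 44.5, 54.5, 64.5
Σfm = 26×14.5 + 28×24.5 + 27×34.5 + 16×44.5 + 16×54.5 + 16×64.5 = 4610.5
n = Σf = 129
Mean = 4610.5 / 129 = 35.7403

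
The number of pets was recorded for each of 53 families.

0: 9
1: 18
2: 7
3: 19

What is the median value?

1

Cumulative frequencies: 9, 27, 34, 53
n = 53, so the median is the value in position (n+1)/2 = 27.
Position 27 falls at value 1.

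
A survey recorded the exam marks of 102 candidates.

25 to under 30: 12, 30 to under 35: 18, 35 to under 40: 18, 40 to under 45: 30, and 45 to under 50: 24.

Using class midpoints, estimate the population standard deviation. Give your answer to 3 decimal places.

6.629

Midpoints: 27.5, 32.5, 37.5, 42.5, 47.5
n = 102, Σfm = 4005, mean = 39.2647
Σfm² = 161737.5
Σf(m − x̄)² = Σfm² − (Σfm)²/n = 161737.5 − 4005²/102 = 4482.3529
Population variance = 4482.3529 / 102 = 43.9446
Standard deviation = √43.9446 = 6.6291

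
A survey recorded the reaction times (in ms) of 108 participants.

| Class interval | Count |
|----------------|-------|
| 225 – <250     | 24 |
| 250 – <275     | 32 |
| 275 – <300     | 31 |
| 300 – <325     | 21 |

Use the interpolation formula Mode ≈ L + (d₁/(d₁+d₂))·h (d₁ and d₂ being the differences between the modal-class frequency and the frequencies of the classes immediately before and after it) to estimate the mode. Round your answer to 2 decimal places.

272.22

Modal class: 250 – <275 (highest frequency 32).
d₁ = 32 − 24 = 8, d₂ = 32 − 31 = 1
Mode ≈ 250 + (8/(8+1)) × 25 = 250 + 22.2222 = 272.2222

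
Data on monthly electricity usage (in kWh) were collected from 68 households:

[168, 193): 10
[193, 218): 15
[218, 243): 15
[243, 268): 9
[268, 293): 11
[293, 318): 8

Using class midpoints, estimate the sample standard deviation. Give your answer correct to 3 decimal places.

Midpoints: 180.5, 205.5, 230.5, 255.5, 280.5, 305.5
n = 68, Σfm = 16174, mean = 237.8529
Σfm² = 3955857
Σf(m − x̄)² = Σfm² − (Σfm)²/n = 3955857 − 16174²/68 = 108823.5294
Sample variance = 108823.5294 / 67 = 1624.2318
Standard deviation = √1624.2318 = 40.3018

40.302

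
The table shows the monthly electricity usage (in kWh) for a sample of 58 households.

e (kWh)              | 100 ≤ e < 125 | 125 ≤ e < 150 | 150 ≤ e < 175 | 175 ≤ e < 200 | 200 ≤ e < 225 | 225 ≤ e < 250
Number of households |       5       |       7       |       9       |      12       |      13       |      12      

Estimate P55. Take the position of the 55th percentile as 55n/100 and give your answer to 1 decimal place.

Cumulative frequencies: 5, 12, 21, 33, 46, 58
n = 58; position = 55n/100 = 31.9.
This falls in the class 175 ≤ e < 200: L = 175, F = 21, f = 12, h = 25.
55th percentile ≈ 175 + ((31.9 − 21) / 12) × 25 = 197.7083

197.7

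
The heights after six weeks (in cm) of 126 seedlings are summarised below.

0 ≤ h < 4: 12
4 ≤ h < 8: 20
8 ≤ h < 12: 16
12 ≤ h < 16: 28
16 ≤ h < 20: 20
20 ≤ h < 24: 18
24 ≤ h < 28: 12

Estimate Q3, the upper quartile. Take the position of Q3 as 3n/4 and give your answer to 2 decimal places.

19.70

Cumulative frequencies: 12, 32, 48, 76, 96, 114, 126
n = 126; position = 3n/4 = 94.5.
This falls in the class 16 ≤ h < 20: L = 16, F = 76, f = 20, h = 4.
Upper quartile ≈ 16 + ((94.5 − 76) / 20) × 4 = 19.7000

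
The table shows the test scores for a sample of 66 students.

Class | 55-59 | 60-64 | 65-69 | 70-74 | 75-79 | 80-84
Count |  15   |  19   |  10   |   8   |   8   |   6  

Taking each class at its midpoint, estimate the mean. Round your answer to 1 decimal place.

Midpoints: 57, 62, 67, 72, 77, 82
Σfm = 15×57 + 19×62 + 10×67 + 8×72 + 8×77 + 6×82 = 4387
n = Σf = 66
Mean = 4387 / 66 = 66.4697

66.5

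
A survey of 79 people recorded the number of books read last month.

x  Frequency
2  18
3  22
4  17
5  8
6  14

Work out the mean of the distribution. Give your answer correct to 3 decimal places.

3.722

Values: 2, 3, 4, 5, 6
Σfx = 18×2 + 22×3 + 17×4 + 8×5 + 14×6 = 294
n = Σf = 79
Mean = 294 / 79 = 3.7215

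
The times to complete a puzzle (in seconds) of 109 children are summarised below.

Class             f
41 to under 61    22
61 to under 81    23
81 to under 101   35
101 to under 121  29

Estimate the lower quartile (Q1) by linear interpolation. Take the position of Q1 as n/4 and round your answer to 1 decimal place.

Cumulative frequencies: 22, 45, 80, 109
n = 109; position = n/4 = 27.25.
This falls in the class 61 to under 81: L = 61, F = 22, f = 23, h = 20.
Lower quartile ≈ 61 + ((27.25 − 22) / 23) × 20 = 65.5652

65.6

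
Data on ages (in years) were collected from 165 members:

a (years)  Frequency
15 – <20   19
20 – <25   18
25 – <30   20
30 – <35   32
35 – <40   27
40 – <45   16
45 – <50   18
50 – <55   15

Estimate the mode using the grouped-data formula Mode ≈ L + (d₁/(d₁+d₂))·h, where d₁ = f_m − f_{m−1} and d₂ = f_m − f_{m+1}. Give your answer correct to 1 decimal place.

Modal class: 30 – <35 (highest frequency 32).
d₁ = 32 − 20 = 12, d₂ = 32 − 27 = 5
Mode ≈ 30 + (12/(12+5)) × 5 = 30 + 3.5294 = 33.5294

33.5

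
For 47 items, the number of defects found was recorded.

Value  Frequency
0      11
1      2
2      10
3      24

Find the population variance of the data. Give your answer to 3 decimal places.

1.489

Values: 0, 1, 2, 3
n = 47, Σfx = 94, mean = 2.0000
Σfx² = 258
Σf(x − x̄)² = Σfx² − (Σfx)²/n = 258 − 94²/47 = 70.0000
Population variance = 70.0000 / 47 = 1.4894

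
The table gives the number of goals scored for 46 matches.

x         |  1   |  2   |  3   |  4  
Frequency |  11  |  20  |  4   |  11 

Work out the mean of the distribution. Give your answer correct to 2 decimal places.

2.33

Values: 1, 2, 3, 4
Σfx = 11×1 + 20×2 + 4×3 + 11×4 = 107
n = Σf = 46
Mean = 107 / 46 = 2.3261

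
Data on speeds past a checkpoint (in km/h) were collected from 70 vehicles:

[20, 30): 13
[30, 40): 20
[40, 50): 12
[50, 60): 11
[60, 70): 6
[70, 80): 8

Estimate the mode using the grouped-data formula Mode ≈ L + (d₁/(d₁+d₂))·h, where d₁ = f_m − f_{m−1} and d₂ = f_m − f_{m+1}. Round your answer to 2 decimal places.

34.67

Modal class: [30, 40) (highest frequency 20).
d₁ = 20 − 13 = 7, d₂ = 20 − 12 = 8
Mode ≈ 30 + (7/(7+8)) × 10 = 30 + 4.6667 = 34.6667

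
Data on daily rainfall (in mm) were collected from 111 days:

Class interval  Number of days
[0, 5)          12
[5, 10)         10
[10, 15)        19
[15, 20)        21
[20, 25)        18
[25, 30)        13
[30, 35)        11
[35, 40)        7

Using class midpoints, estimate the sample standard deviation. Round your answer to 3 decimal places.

9.999

Midpoints: 2.5, 7.5, 12.5, 17.5, 22.5, 27.5, 32.5, 37.5
n = 111, Σfm = 2092.5, mean = 18.8514
Σfm² = 50443.75
Σf(m − x̄)² = Σfm² − (Σfm)²/n = 50443.75 − 2092.5²/111 = 10997.2973
Sample variance = 10997.2973 / 110 = 99.9754
Standard deviation = √99.9754 = 9.9988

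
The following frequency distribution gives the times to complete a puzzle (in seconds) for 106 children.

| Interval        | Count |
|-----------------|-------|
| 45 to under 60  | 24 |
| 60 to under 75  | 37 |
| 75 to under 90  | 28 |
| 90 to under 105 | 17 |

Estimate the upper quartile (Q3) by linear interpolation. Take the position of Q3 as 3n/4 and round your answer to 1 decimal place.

84.9

Cumulative frequencies: 24, 61, 89, 106
n = 106; position = 3n/4 = 79.5.
This falls in the class 75 to under 90: L = 75, F = 61, f = 28, h = 15.
Upper quartile ≈ 75 + ((79.5 − 61) / 28) × 15 = 84.9107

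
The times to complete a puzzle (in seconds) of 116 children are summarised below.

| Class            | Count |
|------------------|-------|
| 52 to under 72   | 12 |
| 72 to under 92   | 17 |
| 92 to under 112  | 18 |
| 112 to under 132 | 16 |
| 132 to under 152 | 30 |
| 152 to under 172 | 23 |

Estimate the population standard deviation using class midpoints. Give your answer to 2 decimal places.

Midpoints: 62, 82, 102, 122, 142, 162
n = 116, Σfm = 13912, mean = 119.9310
Σfm² = 1794384
Σf(m − x̄)² = Σfm² − (Σfm)²/n = 1794384 − 13912²/116 = 125903.4483
Population variance = 125903.4483 / 116 = 1085.3746
Standard deviation = √1085.3746 = 32.9450

32.95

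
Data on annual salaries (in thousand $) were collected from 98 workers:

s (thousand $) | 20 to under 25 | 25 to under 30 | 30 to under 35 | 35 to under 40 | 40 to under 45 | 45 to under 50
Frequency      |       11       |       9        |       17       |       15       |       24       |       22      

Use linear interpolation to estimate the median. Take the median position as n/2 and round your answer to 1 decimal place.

39.0

Cumulative frequencies: 11, 20, 37, 52, 76, 98
n = 98; position = n/2 = 49.
This falls in the class 35 to under 40: L = 35, F = 37, f = 15, h = 5.
Median ≈ 35 + ((49 − 37) / 15) × 5 = 39.0000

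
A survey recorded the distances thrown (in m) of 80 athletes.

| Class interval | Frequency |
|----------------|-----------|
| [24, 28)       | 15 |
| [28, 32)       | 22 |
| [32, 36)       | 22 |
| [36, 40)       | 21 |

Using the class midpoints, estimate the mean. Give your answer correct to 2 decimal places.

Midpoints: 26, 30, 34, 38
Σfm = 15×26 + 22×30 + 22×34 + 21×38 = 2596
n = Σf = 80
Mean = 2596 / 80 = 32.4500

32.45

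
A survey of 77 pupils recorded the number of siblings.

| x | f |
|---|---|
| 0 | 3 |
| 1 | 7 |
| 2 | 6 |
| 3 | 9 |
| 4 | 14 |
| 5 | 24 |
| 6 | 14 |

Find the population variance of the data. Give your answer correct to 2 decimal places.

2.91

Values: 0, 1, 2, 3, 4, 5, 6
n = 77, Σfx = 306, mean = 3.9740
Σfx² = 1440
Σf(x − x̄)² = Σfx² − (Σfx)²/n = 1440 − 306²/77 = 223.9481
Population variance = 223.9481 / 77 = 2.9084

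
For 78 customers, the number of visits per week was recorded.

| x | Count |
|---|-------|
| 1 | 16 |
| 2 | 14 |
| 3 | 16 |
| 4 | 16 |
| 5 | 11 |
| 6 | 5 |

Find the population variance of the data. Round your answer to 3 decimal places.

2.338

Values: 1, 2, 3, 4, 5, 6
n = 78, Σfx = 241, mean = 3.0897
Σfx² = 927
Σf(x − x̄)² = Σfx² − (Σfx)²/n = 927 − 241²/78 = 182.3718
Population variance = 182.3718 / 78 = 2.3381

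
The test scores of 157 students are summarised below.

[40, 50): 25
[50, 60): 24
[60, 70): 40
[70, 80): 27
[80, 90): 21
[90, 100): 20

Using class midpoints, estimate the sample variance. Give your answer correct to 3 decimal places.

253.675

Midpoints: 45, 55, 65, 75, 85, 95
n = 157, Σfm = 10755, mean = 68.5032
Σfm² = 776325
Σf(m − x̄)² = Σfm² − (Σfm)²/n = 776325 − 10755²/157 = 39573.2484
Sample variance = 39573.2484 / 156 = 253.6747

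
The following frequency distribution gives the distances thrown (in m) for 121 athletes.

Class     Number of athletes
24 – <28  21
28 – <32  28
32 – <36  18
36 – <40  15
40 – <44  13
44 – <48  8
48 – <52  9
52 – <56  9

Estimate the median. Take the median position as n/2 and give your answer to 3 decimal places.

Cumulative frequencies: 21, 49, 67, 82, 95, 103, 112, 121
n = 121; position = n/2 = 60.5.
This falls in the class 32 – <36: L = 32, F = 49, f = 18, h = 4.
Median ≈ 32 + ((60.5 − 49) / 18) × 4 = 34.5556

34.556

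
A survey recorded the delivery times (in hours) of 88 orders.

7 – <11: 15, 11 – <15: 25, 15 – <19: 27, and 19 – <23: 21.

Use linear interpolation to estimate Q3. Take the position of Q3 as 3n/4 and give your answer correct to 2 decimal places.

18.85

Cumulative frequencies: 15, 40, 67, 88
n = 88; position = 3n/4 = 66.
This falls in the class 15 – <19: L = 15, F = 40, f = 27, h = 4.
Upper quartile ≈ 15 + ((66 − 40) / 27) × 4 = 18.8519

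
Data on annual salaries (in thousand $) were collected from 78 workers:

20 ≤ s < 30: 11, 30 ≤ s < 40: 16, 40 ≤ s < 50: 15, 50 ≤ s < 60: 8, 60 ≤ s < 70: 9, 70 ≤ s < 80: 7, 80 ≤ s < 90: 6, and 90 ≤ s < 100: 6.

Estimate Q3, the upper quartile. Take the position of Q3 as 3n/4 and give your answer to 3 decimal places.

Cumulative frequencies: 11, 27, 42, 50, 59, 66, 72, 78
n = 78; position = 3n/4 = 58.5.
This falls in the class 60 ≤ s < 70: L = 60, F = 50, f = 9, h = 10.
Upper quartile ≈ 60 + ((58.5 − 50) / 9) × 10 = 69.4444

69.444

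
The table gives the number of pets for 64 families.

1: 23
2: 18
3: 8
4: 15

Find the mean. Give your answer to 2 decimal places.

Values: 1, 2, 3, 4
Σfx = 23×1 + 18×2 + 8×3 + 15×4 = 143
n = Σf = 64
Mean = 143 / 64 = 2.2344

2.23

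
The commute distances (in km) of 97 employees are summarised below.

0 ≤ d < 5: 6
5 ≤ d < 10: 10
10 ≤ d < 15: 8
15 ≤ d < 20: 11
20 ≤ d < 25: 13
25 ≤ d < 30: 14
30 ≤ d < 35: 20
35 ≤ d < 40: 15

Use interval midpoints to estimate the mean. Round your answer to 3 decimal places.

23.428

Midpoints: 2.5, 7.5, 12.5, 17.5, 22.5, 27.5, 32.5, 37.5
Σfm = 6×2.5 + 10×7.5 + 8×12.5 + 11×17.5 + 13×22.5 + 14×27.5 + 20×32.5 + 15×37.5 = 2272.5
n = Σf = 97
Mean = 2272.5 / 97 = 23.4278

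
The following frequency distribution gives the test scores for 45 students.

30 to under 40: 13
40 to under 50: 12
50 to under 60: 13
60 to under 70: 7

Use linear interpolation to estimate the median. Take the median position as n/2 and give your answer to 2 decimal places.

Cumulative frequencies: 13, 25, 38, 45
n = 45; position = n/2 = 22.5.
This falls in the class 40 to under 50: L = 40, F = 13, f = 12, h = 10.
Median ≈ 40 + ((22.5 − 13) / 12) × 10 = 47.9167

47.92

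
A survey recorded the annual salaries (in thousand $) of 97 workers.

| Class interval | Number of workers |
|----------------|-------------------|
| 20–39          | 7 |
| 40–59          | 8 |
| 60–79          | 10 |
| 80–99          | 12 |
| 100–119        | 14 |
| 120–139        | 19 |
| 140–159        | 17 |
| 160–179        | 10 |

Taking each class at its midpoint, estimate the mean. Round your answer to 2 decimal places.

Midpoints: 29.5, 49.5, 69.5, 89.5, 109.5, 129.5, 149.5, 169.5
Σfm = 7×29.5 + 8×49.5 + 10×69.5 + 12×89.5 + 14×109.5 + 19×129.5 + 17×149.5 + 10×169.5 = 10601.5
n = Σf = 97
Mean = 10601.5 / 97 = 109.2938

109.29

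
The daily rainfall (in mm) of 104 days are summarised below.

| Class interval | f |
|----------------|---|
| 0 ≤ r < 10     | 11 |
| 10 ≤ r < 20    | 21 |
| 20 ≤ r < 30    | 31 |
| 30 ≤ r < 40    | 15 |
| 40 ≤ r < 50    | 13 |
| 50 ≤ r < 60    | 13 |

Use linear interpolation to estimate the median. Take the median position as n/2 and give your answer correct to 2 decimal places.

Cumulative frequencies: 11, 32, 63, 78, 91, 104
n = 104; position = n/2 = 52.
This falls in the class 20 ≤ r < 30: L = 20, F = 32, f = 31, h = 10.
Median ≈ 20 + ((52 − 32) / 31) × 10 = 26.4516

26.45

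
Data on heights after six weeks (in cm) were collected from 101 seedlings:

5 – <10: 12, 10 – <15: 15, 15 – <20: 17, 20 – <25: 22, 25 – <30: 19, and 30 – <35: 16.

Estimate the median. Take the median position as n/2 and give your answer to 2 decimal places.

Cumulative frequencies: 12, 27, 44, 66, 85, 101
n = 101; position = n/2 = 50.5.
This falls in the class 20 – <25: L = 20, F = 44, f = 22, h = 5.
Median ≈ 20 + ((50.5 − 44) / 22) × 5 = 21.4773

21.48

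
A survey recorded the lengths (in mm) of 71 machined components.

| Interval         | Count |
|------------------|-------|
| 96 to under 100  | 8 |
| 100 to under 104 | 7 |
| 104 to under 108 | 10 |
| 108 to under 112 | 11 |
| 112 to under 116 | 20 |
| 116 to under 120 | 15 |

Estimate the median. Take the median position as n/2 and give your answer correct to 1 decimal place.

Cumulative frequencies: 8, 15, 25, 36, 56, 71
n = 71; position = n/2 = 35.5.
This falls in the class 108 to under 112: L = 108, F = 25, f = 11, h = 4.
Median ≈ 108 + ((35.5 − 25) / 11) × 4 = 111.8182

111.8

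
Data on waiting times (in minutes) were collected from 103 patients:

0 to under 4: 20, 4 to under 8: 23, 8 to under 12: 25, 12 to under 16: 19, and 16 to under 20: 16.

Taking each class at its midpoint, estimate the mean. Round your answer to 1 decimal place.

Midpoints: 2, 6, 10, 14, 18
Σfm = 20×2 + 23×6 + 25×10 + 19×14 + 16×18 = 982
n = Σf = 103
Mean = 982 / 103 = 9.5340

9.5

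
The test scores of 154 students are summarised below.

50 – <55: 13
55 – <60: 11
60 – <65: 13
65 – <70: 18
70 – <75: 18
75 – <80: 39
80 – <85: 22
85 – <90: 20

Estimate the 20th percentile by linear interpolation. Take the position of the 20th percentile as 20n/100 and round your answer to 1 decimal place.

62.6

Cumulative frequencies: 13, 24, 37, 55, 73, 112, 134, 154
n = 154; position = 20n/100 = 30.8.
This falls in the class 60 – <65: L = 60, F = 24, f = 13, h = 5.
20th percentile ≈ 60 + ((30.8 − 24) / 13) × 5 = 62.6154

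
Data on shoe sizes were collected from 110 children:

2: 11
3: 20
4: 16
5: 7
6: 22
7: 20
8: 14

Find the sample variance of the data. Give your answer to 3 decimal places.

3.862

Values: 2, 3, 4, 5, 6, 7, 8
n = 110, Σfx = 565, mean = 5.1364
Σfx² = 3323
Σf(x − x̄)² = Σfx² − (Σfx)²/n = 3323 − 565²/110 = 420.9545
Sample variance = 420.9545 / 109 = 3.8620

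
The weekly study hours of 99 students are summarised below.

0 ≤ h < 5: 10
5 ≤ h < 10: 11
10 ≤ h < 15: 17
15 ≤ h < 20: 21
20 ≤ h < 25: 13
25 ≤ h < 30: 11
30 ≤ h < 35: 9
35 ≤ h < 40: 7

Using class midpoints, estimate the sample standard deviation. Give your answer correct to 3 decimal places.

Midpoints: 2.5, 7.5, 12.5, 17.5, 22.5, 27.5, 32.5, 37.5
n = 99, Σfm = 1837.5, mean = 18.5606
Σfm² = 44018.75
Σf(m − x̄)² = Σfm² − (Σfm)²/n = 44018.75 − 1837.5²/99 = 9913.6364
Sample variance = 9913.6364 / 98 = 101.1596
Standard deviation = √101.1596 = 10.0578

10.058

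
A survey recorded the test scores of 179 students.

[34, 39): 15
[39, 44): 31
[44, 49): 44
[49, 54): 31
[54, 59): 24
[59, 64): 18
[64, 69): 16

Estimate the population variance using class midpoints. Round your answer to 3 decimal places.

Midpoints: 36.5, 41.5, 46.5, 51.5, 56.5, 61.5, 66.5
n = 179, Σfm = 9003.5, mean = 50.2989
Σfm² = 466182.75
Σf(m − x̄)² = Σfm² − (Σfm)²/n = 466182.75 − 9003.5²/179 = 13316.7598
Population variance = 13316.7598 / 179 = 74.3953

74.395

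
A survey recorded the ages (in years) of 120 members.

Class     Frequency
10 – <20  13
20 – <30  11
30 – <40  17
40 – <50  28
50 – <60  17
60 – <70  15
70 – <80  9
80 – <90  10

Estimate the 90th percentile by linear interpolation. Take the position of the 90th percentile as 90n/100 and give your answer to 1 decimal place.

Cumulative frequencies: 13, 24, 41, 69, 86, 101, 110, 120
n = 120; position = 90n/100 = 108.
This falls in the class 70 – <80: L = 70, F = 101, f = 9, h = 10.
90th percentile ≈ 70 + ((108 − 101) / 9) × 10 = 77.7778

77.8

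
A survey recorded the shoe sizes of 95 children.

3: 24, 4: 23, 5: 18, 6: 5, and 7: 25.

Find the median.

5

Cumulative frequencies: 24, 47, 65, 70, 95
n = 95, so the median is the value in position (n+1)/2 = 48.
Position 48 falls at value 5.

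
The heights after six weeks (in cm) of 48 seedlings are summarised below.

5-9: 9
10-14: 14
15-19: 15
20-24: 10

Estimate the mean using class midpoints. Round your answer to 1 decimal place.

14.7

Midpoints: 7, 12, 17, 22
Σfm = 9×7 + 14×12 + 15×17 + 10×22 = 706
n = Σf = 48
Mean = 706 / 48 = 14.7083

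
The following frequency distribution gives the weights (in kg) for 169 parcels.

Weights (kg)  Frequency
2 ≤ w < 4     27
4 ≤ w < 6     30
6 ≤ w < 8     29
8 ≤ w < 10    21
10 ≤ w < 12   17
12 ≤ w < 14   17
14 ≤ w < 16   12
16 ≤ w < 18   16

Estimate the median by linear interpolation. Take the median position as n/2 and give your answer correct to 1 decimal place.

7.9

Cumulative frequencies: 27, 57, 86, 107, 124, 141, 153, 169
n = 169; position = n/2 = 84.5.
This falls in the class 6 ≤ w < 8: L = 6, F = 57, f = 29, h = 2.
Median ≈ 6 + ((84.5 − 57) / 29) × 2 = 7.8966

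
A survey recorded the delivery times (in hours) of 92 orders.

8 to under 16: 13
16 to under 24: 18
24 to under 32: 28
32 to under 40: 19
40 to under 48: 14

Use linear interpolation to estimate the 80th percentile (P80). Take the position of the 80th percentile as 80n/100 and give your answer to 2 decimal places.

Cumulative frequencies: 13, 31, 59, 78, 92
n = 92; position = 80n/100 = 73.6.
This falls in the class 32 to under 40: L = 32, F = 59, f = 19, h = 8.
80th percentile ≈ 32 + ((73.6 − 59) / 19) × 8 = 38.1474

38.15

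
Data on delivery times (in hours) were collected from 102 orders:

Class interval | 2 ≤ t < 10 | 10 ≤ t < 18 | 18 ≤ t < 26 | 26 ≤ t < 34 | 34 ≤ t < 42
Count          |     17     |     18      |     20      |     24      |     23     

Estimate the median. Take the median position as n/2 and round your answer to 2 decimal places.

24.40

Cumulative frequencies: 17, 35, 55, 79, 102
n = 102; position = n/2 = 51.
This falls in the class 18 ≤ t < 26: L = 18, F = 35, f = 20, h = 8.
Median ≈ 18 + ((51 − 35) / 20) × 8 = 24.4000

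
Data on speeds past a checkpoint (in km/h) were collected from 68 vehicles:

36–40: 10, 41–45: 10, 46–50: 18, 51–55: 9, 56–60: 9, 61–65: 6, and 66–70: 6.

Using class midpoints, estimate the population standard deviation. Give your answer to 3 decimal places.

9.047

Midpoints: 38, 43, 48, 53, 58, 63, 68
n = 68, Σfm = 3459, mean = 50.8676
Σfm² = 181517
Σf(m − x̄)² = Σfm² − (Σfm)²/n = 181517 − 3459²/68 = 5565.8088
Population variance = 5565.8088 / 68 = 81.8501
Standard deviation = √81.8501 = 9.0471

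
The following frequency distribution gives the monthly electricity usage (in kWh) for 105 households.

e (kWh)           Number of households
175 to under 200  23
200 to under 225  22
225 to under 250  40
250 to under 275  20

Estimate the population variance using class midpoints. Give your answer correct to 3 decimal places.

Midpoints: 187.5, 212.5, 237.5, 262.5
n = 105, Σfm = 23737.5, mean = 226.0714
Σfm² = 5436406.25
Σf(m − x̄)² = Σfm² − (Σfm)²/n = 5436406.25 − 23737.5²/105 = 70035.7143
Population variance = 70035.7143 / 105 = 667.0068

667.007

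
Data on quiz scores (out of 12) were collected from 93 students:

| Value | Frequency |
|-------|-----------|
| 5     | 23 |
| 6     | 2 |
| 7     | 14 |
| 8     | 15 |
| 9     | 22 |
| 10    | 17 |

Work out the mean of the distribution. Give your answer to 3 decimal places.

7.667

Values: 5, 6, 7, 8, 9, 10
Σfx = 23×5 + 2×6 + 14×7 + 15×8 + 22×9 + 17×10 = 713
n = Σf = 93
Mean = 713 / 93 = 7.6667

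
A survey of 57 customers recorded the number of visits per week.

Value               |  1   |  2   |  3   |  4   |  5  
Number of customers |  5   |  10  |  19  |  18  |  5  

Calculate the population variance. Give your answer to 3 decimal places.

1.173

Values: 1, 2, 3, 4, 5
n = 57, Σfx = 179, mean = 3.1404
Σfx² = 629
Σf(x − x̄)² = Σfx² − (Σfx)²/n = 629 − 179²/57 = 66.8772
Population variance = 66.8772 / 57 = 1.1733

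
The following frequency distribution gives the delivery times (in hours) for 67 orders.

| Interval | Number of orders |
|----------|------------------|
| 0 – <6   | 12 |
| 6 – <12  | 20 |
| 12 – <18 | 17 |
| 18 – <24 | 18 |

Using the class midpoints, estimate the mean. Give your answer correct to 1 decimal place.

12.7

Midpoints: 3, 9, 15, 21
Σfm = 12×3 + 20×9 + 17×15 + 18×21 = 849
n = Σf = 67
Mean = 849 / 67 = 12.6716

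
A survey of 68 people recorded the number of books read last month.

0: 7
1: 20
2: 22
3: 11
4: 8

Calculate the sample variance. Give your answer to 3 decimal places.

1.347

Values: 0, 1, 2, 3, 4
n = 68, Σfx = 129, mean = 1.8971
Σfx² = 335
Σf(x − x̄)² = Σfx² − (Σfx)²/n = 335 − 129²/68 = 90.2794
Sample variance = 90.2794 / 67 = 1.3475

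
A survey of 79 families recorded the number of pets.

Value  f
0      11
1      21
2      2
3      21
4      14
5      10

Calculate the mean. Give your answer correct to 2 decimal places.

2.46

Values: 0, 1, 2, 3, 4, 5
Σfx = 11×0 + 21×1 + 2×2 + 21×3 + 14×4 + 10×5 = 194
n = Σf = 79
Mean = 194 / 79 = 2.4557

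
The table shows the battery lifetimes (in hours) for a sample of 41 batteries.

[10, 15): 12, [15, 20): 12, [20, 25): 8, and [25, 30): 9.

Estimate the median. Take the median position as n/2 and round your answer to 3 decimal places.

Cumulative frequencies: 12, 24, 32, 41
n = 41; position = n/2 = 20.5.
This falls in the class [15, 20): L = 15, F = 12, f = 12, h = 5.
Median ≈ 15 + ((20.5 − 12) / 12) × 5 = 18.5417

18.542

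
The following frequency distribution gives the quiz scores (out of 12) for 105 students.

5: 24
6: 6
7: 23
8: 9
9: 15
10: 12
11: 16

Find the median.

Cumulative frequencies: 24, 30, 53, 62, 77, 89, 105
n = 105, so the median is the value in position (n+1)/2 = 53.
Position 53 falls at value 7.

7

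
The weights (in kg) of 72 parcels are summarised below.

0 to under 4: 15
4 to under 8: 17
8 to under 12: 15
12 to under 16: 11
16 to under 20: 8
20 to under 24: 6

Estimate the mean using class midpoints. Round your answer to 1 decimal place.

Midpoints: 2, 6, 10, 14, 18, 22
Σfm = 15×2 + 17×6 + 15×10 + 11×14 + 8×18 + 6×22 = 712
n = Σf = 72
Mean = 712 / 72 = 9.8889

9.9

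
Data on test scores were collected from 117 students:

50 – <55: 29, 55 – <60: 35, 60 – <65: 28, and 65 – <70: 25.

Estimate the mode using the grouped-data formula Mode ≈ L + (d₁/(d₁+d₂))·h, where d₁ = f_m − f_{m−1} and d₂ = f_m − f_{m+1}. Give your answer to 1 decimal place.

57.3

Modal class: 55 – <60 (highest frequency 35).
d₁ = 35 − 29 = 6, d₂ = 35 − 28 = 7
Mode ≈ 55 + (6/(6+7)) × 5 = 55 + 2.3077 = 57.3077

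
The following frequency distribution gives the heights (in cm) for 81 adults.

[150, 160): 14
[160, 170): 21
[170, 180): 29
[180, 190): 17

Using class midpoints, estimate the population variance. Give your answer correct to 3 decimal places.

Midpoints: 155, 165, 175, 185
n = 81, Σfm = 13855, mean = 171.0494
Σfm² = 2378025
Σf(m − x̄)² = Σfm² − (Σfm)²/n = 2378025 − 13855²/81 = 8135.8025
Population variance = 8135.8025 / 81 = 100.4420

100.442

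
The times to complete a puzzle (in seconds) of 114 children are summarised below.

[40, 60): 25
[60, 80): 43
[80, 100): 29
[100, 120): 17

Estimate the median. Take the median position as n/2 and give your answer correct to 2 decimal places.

74.88

Cumulative frequencies: 25, 68, 97, 114
n = 114; position = n/2 = 57.
This falls in the class [60, 80): L = 60, F = 25, f = 43, h = 20.
Median ≈ 60 + ((57 − 25) / 43) × 20 = 74.8837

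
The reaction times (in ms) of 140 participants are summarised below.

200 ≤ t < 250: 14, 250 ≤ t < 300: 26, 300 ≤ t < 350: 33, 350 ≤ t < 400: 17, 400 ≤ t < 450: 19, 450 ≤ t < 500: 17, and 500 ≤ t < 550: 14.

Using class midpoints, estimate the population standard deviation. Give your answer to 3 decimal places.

91.484

Midpoints: 225, 275, 325, 375, 425, 475, 525
n = 140, Σfm = 50900, mean = 363.5714
Σfm² = 19677500
Σf(m − x̄)² = Σfm² − (Σfm)²/n = 19677500 − 50900²/140 = 1171714.2857
Population variance = 1171714.2857 / 140 = 8369.3878
Standard deviation = √8369.3878 = 91.4844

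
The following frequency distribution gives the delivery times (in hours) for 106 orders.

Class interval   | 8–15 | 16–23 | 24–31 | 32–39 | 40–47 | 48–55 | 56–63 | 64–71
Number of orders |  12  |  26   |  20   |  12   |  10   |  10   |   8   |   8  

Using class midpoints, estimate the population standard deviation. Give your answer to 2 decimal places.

16.98

Midpoints: 11.5, 19.5, 27.5, 35.5, 43.5, 51.5, 59.5, 67.5
n = 106, Σfm = 3587, mean = 33.8396
Σfm² = 151938.5
Σf(m − x̄)² = Σfm² − (Σfm)²/n = 151938.5 − 3587²/106 = 30555.7736
Population variance = 30555.7736 / 106 = 288.2620
Standard deviation = √288.2620 = 16.9783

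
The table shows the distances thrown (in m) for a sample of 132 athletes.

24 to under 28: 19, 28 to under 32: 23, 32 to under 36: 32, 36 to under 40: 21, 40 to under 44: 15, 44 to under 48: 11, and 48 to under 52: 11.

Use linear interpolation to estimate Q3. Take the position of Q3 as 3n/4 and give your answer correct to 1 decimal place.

Cumulative frequencies: 19, 42, 74, 95, 110, 121, 132
n = 132; position = 3n/4 = 99.
This falls in the class 40 to under 44: L = 40, F = 95, f = 15, h = 4.
Upper quartile ≈ 40 + ((99 − 95) / 15) × 4 = 41.0667

41.1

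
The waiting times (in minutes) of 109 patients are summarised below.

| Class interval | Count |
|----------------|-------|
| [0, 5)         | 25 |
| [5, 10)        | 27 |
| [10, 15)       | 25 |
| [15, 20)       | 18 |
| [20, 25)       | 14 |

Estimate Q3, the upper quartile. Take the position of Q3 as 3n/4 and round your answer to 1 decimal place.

16.3

Cumulative frequencies: 25, 52, 77, 95, 109
n = 109; position = 3n/4 = 81.75.
This falls in the class [15, 20): L = 15, F = 77, f = 18, h = 5.
Upper quartile ≈ 15 + ((81.75 − 77) / 18) × 5 = 16.3194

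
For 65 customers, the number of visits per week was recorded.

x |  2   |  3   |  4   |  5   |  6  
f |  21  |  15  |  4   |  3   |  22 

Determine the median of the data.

3

Cumulative frequencies: 21, 36, 40, 43, 65
n = 65, so the median is the value in position (n+1)/2 = 33.
Position 33 falls at value 3.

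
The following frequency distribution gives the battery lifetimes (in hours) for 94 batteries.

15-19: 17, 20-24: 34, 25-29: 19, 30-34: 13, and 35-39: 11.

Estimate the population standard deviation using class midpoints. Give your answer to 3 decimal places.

Midpoints: 17, 22, 27, 32, 37
n = 94, Σfm = 2373, mean = 25.2447
Σfm² = 63591
Σf(m − x̄)² = Σfm² − (Σfm)²/n = 63591 − 2373²/94 = 3685.3723
Population variance = 3685.3723 / 94 = 39.2061
Standard deviation = √39.2061 = 6.2615

6.261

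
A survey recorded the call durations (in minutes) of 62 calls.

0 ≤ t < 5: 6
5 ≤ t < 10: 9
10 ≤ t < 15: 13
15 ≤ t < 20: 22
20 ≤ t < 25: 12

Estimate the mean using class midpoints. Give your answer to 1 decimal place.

Midpoints: 2.5, 7.5, 12.5, 17.5, 22.5
Σfm = 6×2.5 + 9×7.5 + 13×12.5 + 22×17.5 + 12×22.5 = 900
n = Σf = 62
Mean = 900 / 62 = 14.5161

14.5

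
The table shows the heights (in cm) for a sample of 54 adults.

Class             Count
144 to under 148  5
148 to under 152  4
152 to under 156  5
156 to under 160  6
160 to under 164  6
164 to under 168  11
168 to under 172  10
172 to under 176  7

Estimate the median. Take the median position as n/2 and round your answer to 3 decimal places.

Cumulative frequencies: 5, 9, 14, 20, 26, 37, 47, 54
n = 54; position = n/2 = 27.
This falls in the class 164 to under 168: L = 164, F = 26, f = 11, h = 4.
Median ≈ 164 + ((27 − 26) / 11) × 4 = 164.3636

164.364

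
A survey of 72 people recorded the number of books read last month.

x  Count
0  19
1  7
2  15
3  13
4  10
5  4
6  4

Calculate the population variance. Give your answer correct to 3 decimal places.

Values: 0, 1, 2, 3, 4, 5, 6
n = 72, Σfx = 160, mean = 2.2222
Σfx² = 588
Σf(x − x̄)² = Σfx² − (Σfx)²/n = 588 − 160²/72 = 232.4444
Population variance = 232.4444 / 72 = 3.2284

3.228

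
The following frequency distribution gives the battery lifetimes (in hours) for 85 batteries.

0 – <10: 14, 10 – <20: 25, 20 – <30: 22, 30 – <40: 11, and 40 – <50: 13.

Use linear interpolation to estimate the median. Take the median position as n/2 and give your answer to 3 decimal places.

Cumulative frequencies: 14, 39, 61, 72, 85
n = 85; position = n/2 = 42.5.
This falls in the class 20 – <30: L = 20, F = 39, f = 22, h = 10.
Median ≈ 20 + ((42.5 − 39) / 22) × 10 = 21.5909

21.591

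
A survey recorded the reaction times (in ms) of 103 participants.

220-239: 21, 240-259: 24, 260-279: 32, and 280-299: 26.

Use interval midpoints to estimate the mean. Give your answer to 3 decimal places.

261.733

Midpoints: 229.5, 249.5, 269.5, 289.5
Σfm = 21×229.5 + 24×249.5 + 32×269.5 + 26×289.5 = 26958.5
n = Σf = 103
Mean = 26958.5 / 103 = 261.7330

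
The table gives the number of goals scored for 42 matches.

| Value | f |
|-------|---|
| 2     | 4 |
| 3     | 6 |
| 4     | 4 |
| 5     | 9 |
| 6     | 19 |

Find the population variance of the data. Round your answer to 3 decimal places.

Values: 2, 3, 4, 5, 6
n = 42, Σfx = 201, mean = 4.7857
Σfx² = 1043
Σf(x − x̄)² = Σfx² − (Σfx)²/n = 1043 − 201²/42 = 81.0714
Population variance = 81.0714 / 42 = 1.9303

1.930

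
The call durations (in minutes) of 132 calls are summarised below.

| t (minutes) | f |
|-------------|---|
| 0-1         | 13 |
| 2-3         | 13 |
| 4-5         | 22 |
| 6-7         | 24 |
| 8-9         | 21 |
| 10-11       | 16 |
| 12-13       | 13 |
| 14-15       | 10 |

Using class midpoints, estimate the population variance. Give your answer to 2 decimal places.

16.29

Midpoints: 0.5, 2.5, 4.5, 6.5, 8.5, 10.5, 12.5, 14.5
n = 132, Σfm = 948, mean = 7.1818
Σfm² = 8959
Σf(m − x̄)² = Σfm² − (Σfm)²/n = 8959 − 948²/132 = 2150.6364
Population variance = 2150.6364 / 132 = 16.2927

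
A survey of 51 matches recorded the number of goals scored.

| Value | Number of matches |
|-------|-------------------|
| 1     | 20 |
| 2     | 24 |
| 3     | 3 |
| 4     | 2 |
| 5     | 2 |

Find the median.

2

Cumulative frequencies: 20, 44, 47, 49, 51
n = 51, so the median is the value in position (n+1)/2 = 26.
Position 26 falls at value 2.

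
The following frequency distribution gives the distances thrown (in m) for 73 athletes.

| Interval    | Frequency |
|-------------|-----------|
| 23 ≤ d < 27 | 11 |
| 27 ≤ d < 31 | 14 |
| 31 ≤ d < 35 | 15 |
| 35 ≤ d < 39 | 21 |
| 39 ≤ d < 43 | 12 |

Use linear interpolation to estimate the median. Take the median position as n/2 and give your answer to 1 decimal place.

34.1

Cumulative frequencies: 11, 25, 40, 61, 73
n = 73; position = n/2 = 36.5.
This falls in the class 31 ≤ d < 35: L = 31, F = 25, f = 15, h = 4.
Median ≈ 31 + ((36.5 − 25) / 15) × 4 = 34.0667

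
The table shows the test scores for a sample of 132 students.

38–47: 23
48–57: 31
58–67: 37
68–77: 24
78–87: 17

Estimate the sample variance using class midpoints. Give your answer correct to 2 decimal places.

162.03

Midpoints: 42.5, 52.5, 62.5, 72.5, 82.5
n = 132, Σfm = 8060, mean = 61.0606
Σfm² = 513375
Σf(m − x̄)² = Σfm² − (Σfm)²/n = 513375 − 8060²/132 = 21226.5152
Sample variance = 21226.5152 / 131 = 162.0345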